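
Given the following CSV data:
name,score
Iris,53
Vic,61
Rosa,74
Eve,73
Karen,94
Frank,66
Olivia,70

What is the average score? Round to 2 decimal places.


Scores: 53, 61, 74, 73, 94, 66, 70
Sum = 491
Count = 7
Average = 491 / 7 = 70.14

ANSWER: 70.14


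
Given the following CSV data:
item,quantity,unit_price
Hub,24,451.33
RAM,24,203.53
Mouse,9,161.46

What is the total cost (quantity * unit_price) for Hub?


Row: Hub
quantity = 24
unit_price = 451.33
total = 24 * 451.33 = 10831.92

ANSWER: 10831.92


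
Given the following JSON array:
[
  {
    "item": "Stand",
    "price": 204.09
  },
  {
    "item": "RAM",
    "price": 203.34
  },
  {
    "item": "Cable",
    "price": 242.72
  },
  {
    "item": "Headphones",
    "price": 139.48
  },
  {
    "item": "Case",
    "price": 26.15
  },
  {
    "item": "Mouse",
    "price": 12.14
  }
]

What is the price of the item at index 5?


Array index 5 -> Mouse
price = 12.14

ANSWER: 12.14


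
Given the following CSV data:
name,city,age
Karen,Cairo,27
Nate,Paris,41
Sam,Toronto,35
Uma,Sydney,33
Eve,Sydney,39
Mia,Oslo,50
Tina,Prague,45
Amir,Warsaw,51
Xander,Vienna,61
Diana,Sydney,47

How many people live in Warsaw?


Scanning city column for 'Warsaw':
  Row 8: Amir -> MATCH
Total matches: 1

ANSWER: 1


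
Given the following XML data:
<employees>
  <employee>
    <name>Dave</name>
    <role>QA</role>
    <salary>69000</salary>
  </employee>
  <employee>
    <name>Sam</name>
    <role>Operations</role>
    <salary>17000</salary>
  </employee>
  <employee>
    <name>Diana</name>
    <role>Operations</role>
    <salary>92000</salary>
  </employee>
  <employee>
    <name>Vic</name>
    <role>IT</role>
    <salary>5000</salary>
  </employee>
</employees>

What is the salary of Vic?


Searching for <employee> with <name>Vic</name>
Found at position 4
<salary>5000</salary>

ANSWER: 5000


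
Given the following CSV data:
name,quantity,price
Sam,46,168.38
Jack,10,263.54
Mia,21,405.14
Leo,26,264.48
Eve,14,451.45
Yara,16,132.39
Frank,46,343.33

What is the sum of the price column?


Values in 'price' column:
  Row 1: 168.38
  Row 2: 263.54
  Row 3: 405.14
  Row 4: 264.48
  Row 5: 451.45
  Row 6: 132.39
  Row 7: 343.33
Sum = 168.38 + 263.54 + 405.14 + 264.48 + 451.45 + 132.39 + 343.33 = 2028.71

ANSWER: 2028.71


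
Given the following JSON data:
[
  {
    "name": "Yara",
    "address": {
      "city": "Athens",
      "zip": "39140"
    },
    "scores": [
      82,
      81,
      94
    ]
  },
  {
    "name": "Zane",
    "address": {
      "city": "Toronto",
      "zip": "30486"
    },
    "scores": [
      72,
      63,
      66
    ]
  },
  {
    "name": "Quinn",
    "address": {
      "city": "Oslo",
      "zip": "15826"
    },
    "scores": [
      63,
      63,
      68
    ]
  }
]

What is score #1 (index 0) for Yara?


Path: records[0].scores[0]
Value: 82

ANSWER: 82


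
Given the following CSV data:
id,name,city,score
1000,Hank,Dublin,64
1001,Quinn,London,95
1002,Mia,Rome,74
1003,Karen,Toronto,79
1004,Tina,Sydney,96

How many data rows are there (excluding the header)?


Counting rows (excluding header):
Header: id,name,city,score
Data rows: 5

ANSWER: 5


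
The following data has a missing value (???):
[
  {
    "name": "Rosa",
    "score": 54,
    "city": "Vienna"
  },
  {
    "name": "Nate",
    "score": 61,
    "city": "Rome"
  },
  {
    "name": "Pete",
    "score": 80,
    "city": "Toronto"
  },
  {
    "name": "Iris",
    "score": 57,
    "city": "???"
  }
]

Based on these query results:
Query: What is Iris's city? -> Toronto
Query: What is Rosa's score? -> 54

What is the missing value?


The missing value is Iris's city
From query: Iris's city = Toronto

ANSWER: Toronto


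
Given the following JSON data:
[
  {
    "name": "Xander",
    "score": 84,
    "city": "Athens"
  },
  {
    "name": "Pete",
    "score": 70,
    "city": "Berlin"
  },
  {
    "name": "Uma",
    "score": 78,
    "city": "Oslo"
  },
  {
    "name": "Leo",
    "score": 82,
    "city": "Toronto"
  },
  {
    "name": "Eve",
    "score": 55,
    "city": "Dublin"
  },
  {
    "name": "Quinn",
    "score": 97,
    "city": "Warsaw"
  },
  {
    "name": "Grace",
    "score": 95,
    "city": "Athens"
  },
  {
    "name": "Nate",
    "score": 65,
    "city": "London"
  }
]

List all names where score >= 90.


Filtering records where score >= 90:
  Xander (score=84) -> no
  Pete (score=70) -> no
  Uma (score=78) -> no
  Leo (score=82) -> no
  Eve (score=55) -> no
  Quinn (score=97) -> YES
  Grace (score=95) -> YES
  Nate (score=65) -> no


ANSWER: Quinn, Grace


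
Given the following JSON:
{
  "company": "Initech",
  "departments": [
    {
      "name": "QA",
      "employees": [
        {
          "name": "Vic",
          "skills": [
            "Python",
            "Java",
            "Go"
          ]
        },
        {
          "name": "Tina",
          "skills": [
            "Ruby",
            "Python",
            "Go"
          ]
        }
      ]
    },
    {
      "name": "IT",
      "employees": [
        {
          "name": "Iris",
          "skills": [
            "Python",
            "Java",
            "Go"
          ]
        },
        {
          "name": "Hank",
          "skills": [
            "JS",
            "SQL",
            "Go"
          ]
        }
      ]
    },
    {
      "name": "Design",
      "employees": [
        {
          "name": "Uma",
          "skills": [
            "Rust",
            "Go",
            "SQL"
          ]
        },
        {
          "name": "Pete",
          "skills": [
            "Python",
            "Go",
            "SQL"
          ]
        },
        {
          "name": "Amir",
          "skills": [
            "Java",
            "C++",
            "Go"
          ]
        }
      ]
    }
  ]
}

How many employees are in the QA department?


Path: departments[0].employees
Count: 2

ANSWER: 2


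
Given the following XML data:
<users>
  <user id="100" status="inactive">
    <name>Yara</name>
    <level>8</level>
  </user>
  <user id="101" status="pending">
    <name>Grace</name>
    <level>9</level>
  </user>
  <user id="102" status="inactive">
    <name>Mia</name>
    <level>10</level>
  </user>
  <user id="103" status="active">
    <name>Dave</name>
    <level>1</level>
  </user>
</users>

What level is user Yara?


Finding user: Yara
<level>8</level>

ANSWER: 8


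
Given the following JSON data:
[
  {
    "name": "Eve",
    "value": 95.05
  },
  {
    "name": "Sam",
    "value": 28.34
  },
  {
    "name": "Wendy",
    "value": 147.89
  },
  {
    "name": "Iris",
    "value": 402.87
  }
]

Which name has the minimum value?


Comparing values:
  Eve: 95.05
  Sam: 28.34
  Wendy: 147.89
  Iris: 402.87
Minimum: Sam (28.34)

ANSWER: Sam


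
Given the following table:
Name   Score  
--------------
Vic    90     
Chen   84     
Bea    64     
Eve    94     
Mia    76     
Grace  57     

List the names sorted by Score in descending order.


Sorting by Score (descending):
  Eve: 94
  Vic: 90
  Chen: 84
  Mia: 76
  Bea: 64
  Grace: 57


ANSWER: Eve, Vic, Chen, Mia, Bea, Grace


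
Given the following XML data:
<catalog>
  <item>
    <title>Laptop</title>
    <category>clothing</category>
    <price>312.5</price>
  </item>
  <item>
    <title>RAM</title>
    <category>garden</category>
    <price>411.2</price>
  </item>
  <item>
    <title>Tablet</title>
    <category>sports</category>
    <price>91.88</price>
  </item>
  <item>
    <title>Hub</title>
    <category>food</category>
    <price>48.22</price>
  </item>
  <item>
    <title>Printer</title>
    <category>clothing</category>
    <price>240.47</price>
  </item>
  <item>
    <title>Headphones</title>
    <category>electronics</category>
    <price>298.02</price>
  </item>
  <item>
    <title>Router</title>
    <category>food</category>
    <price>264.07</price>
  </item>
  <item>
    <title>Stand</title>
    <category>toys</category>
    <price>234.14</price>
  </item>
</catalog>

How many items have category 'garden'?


Scanning <item> elements for <category>garden</category>:
  Item 2: RAM -> MATCH
Count: 1

ANSWER: 1


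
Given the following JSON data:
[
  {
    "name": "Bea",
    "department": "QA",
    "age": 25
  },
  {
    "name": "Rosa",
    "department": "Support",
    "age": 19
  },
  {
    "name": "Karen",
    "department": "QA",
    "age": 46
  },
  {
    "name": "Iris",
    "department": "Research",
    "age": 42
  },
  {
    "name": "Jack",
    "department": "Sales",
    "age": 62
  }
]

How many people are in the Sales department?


Scanning records for department = Sales
  Record 4: Jack
Count: 1

ANSWER: 1


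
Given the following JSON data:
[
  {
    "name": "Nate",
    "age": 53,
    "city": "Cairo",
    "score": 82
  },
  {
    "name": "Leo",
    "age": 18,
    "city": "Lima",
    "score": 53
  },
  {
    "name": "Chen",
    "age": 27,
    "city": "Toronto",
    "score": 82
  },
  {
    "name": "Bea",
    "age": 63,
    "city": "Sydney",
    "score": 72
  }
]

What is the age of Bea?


Looking up record where name = Bea
Record index: 3
Field 'age' = 63

ANSWER: 63


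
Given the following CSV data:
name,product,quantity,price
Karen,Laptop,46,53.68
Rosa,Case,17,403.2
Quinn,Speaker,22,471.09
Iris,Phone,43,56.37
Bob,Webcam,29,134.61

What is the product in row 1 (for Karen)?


Row 1: Karen
Column 'product' = Laptop

ANSWER: Laptop


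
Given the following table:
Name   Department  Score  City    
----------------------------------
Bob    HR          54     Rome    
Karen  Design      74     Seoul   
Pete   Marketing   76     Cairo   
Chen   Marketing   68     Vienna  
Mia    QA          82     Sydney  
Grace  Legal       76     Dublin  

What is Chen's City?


Row 4: Chen
City = Vienna

ANSWER: Vienna


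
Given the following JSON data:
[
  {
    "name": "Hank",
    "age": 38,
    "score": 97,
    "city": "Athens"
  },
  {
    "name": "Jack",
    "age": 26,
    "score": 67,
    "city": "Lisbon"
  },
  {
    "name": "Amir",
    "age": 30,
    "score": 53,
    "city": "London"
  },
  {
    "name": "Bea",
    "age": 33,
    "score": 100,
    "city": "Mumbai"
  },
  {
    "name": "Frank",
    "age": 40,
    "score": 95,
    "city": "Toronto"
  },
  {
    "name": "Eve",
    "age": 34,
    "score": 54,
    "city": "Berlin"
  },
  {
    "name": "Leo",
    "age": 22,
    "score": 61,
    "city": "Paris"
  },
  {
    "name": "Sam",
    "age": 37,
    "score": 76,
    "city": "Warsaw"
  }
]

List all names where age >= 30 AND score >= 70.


Checking both conditions:
  Hank (age=38, score=97) -> YES
  Jack (age=26, score=67) -> no
  Amir (age=30, score=53) -> no
  Bea (age=33, score=100) -> YES
  Frank (age=40, score=95) -> YES
  Eve (age=34, score=54) -> no
  Leo (age=22, score=61) -> no
  Sam (age=37, score=76) -> YES


ANSWER: Hank, Bea, Frank, Sam


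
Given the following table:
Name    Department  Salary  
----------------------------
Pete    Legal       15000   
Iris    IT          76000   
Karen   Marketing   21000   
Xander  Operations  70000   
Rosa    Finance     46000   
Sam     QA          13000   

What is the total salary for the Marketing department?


Marketing department members:
  Karen: 21000
Total = 21000 = 21000

ANSWER: 21000


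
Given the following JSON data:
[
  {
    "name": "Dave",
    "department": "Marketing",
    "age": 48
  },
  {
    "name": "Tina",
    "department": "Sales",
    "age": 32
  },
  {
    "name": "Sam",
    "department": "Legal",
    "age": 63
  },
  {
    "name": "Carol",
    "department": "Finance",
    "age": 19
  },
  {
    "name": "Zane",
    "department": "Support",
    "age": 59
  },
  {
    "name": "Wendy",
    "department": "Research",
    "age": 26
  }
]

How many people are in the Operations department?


Scanning records for department = Operations
  No matches found
Count: 0

ANSWER: 0


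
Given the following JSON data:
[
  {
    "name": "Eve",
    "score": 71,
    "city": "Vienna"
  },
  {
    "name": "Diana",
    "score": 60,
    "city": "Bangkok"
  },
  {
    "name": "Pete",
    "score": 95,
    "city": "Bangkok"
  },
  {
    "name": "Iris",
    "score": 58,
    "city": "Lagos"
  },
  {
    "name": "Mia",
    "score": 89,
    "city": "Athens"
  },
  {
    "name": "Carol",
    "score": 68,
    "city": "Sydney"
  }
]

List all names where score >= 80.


Filtering records where score >= 80:
  Eve (score=71) -> no
  Diana (score=60) -> no
  Pete (score=95) -> YES
  Iris (score=58) -> no
  Mia (score=89) -> YES
  Carol (score=68) -> no


ANSWER: Pete, Mia


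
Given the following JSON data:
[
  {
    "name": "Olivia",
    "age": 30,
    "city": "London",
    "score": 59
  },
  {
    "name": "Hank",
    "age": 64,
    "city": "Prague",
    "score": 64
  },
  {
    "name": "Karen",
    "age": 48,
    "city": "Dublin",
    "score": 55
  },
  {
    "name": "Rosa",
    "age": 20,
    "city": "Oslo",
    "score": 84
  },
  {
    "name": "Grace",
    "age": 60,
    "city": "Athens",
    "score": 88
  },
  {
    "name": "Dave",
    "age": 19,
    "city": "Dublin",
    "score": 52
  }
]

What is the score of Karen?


Looking up record where name = Karen
Record index: 2
Field 'score' = 55

ANSWER: 55


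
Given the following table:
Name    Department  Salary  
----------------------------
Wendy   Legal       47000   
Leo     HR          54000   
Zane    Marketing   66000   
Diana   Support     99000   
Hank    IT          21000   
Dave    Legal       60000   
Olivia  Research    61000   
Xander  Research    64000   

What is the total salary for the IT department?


IT department members:
  Hank: 21000
Total = 21000 = 21000

ANSWER: 21000


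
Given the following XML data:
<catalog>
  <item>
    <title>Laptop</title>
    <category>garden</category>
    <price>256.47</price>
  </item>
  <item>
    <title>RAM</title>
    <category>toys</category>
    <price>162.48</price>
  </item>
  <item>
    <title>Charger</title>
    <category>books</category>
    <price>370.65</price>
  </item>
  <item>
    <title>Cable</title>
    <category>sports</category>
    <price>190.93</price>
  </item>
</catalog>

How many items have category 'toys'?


Scanning <item> elements for <category>toys</category>:
  Item 2: RAM -> MATCH
Count: 1

ANSWER: 1


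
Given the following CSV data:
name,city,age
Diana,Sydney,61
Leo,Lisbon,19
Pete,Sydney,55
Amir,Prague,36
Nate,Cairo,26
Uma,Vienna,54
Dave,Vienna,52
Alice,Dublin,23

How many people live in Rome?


Scanning city column for 'Rome':
Total matches: 0

ANSWER: 0


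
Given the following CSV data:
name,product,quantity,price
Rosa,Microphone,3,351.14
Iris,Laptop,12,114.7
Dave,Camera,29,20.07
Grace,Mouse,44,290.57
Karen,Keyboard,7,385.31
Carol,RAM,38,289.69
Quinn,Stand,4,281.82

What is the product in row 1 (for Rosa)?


Row 1: Rosa
Column 'product' = Microphone

ANSWER: Microphone


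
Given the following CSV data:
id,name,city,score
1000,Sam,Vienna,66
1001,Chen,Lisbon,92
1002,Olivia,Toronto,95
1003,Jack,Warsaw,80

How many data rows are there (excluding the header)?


Counting rows (excluding header):
Header: id,name,city,score
Data rows: 4

ANSWER: 4


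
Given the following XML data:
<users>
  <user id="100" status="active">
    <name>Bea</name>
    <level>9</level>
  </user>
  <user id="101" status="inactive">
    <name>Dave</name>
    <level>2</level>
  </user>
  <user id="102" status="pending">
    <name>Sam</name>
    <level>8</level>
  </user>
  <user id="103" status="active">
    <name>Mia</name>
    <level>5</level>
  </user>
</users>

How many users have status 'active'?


Counting users with status='active':
  Bea (id=100) -> MATCH
  Mia (id=103) -> MATCH
Count: 2

ANSWER: 2


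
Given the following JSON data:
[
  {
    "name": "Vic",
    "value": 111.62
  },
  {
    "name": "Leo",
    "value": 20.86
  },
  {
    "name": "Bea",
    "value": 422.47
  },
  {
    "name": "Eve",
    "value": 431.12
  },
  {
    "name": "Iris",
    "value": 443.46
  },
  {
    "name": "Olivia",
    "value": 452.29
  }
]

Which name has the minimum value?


Comparing values:
  Vic: 111.62
  Leo: 20.86
  Bea: 422.47
  Eve: 431.12
  Iris: 443.46
  Olivia: 452.29
Minimum: Leo (20.86)

ANSWER: Leo


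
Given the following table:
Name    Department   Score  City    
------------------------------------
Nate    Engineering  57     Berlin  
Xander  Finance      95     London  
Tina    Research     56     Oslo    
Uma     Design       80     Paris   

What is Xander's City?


Row 2: Xander
City = London

ANSWER: London


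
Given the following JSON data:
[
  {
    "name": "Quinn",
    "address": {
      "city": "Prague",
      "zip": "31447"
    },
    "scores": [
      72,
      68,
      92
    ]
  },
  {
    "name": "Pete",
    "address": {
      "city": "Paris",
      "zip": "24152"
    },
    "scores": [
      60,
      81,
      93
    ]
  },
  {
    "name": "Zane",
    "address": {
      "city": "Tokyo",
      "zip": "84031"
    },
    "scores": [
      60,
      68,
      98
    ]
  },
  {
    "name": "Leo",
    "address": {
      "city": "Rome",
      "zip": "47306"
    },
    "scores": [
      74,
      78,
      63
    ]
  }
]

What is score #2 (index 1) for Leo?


Path: records[3].scores[1]
Value: 78

ANSWER: 78


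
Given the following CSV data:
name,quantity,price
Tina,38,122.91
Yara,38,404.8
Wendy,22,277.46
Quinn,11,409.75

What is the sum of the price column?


Values in 'price' column:
  Row 1: 122.91
  Row 2: 404.8
  Row 3: 277.46
  Row 4: 409.75
Sum = 122.91 + 404.8 + 277.46 + 409.75 = 1214.92

ANSWER: 1214.92


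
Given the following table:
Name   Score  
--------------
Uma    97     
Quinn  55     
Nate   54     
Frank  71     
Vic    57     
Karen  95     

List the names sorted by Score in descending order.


Sorting by Score (descending):
  Uma: 97
  Karen: 95
  Frank: 71
  Vic: 57
  Quinn: 55
  Nate: 54


ANSWER: Uma, Karen, Frank, Vic, Quinn, Nate


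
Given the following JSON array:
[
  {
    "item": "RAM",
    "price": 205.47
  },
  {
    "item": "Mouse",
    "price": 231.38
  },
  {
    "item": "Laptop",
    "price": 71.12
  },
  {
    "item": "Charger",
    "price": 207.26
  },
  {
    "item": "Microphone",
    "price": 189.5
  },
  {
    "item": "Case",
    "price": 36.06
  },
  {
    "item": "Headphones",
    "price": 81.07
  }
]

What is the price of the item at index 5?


Array index 5 -> Case
price = 36.06

ANSWER: 36.06


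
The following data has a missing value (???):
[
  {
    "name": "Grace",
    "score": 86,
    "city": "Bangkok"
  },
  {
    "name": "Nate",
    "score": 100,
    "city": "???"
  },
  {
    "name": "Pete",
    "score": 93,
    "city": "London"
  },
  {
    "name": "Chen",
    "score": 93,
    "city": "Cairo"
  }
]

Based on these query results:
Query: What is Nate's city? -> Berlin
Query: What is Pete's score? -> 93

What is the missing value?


The missing value is Nate's city
From query: Nate's city = Berlin

ANSWER: Berlin


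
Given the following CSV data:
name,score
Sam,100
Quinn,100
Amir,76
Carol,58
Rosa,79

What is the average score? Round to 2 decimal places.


Scores: 100, 100, 76, 58, 79
Sum = 413
Count = 5
Average = 413 / 5 = 82.60

ANSWER: 82.60


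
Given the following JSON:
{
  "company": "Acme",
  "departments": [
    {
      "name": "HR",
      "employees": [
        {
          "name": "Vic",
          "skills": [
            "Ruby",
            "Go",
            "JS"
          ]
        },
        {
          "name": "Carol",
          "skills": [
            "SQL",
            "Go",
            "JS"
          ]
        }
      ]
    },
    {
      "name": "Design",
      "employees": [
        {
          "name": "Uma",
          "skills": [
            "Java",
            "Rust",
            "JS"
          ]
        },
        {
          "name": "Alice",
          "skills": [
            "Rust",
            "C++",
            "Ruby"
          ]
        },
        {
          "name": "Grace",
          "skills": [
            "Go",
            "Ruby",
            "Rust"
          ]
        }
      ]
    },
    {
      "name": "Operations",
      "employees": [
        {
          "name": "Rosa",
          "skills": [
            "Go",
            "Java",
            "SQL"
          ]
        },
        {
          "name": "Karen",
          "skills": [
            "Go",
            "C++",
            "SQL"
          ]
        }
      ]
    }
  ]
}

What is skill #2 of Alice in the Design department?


Path: departments[1].employees[1].skills[1]
Value: C++

ANSWER: C++


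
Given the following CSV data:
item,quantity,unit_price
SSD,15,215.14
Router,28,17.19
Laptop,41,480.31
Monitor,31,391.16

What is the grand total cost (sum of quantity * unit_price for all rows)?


Computing row totals:
  SSD: 15 * 215.14 = 3227.1
  Router: 28 * 17.19 = 481.32
  Laptop: 41 * 480.31 = 19692.71
  Monitor: 31 * 391.16 = 12125.96
Grand total = 3227.1 + 481.32 + 19692.71 + 12125.96 = 35527.09

ANSWER: 35527.09


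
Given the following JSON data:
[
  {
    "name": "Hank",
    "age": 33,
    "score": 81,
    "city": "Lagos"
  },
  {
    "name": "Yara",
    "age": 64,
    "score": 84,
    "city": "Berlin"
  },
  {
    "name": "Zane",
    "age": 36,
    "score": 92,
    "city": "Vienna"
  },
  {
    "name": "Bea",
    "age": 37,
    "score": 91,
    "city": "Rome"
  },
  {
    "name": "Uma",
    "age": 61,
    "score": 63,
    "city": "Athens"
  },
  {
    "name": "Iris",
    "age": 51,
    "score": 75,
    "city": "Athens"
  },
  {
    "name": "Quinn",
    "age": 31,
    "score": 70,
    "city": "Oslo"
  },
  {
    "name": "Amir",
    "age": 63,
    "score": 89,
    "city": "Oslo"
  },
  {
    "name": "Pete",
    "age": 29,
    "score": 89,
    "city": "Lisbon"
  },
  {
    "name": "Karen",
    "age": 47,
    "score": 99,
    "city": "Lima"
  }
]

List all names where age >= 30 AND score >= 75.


Checking both conditions:
  Hank (age=33, score=81) -> YES
  Yara (age=64, score=84) -> YES
  Zane (age=36, score=92) -> YES
  Bea (age=37, score=91) -> YES
  Uma (age=61, score=63) -> no
  Iris (age=51, score=75) -> YES
  Quinn (age=31, score=70) -> no
  Amir (age=63, score=89) -> YES
  Pete (age=29, score=89) -> no
  Karen (age=47, score=99) -> YES


ANSWER: Hank, Yara, Zane, Bea, Iris, Amir, Karen


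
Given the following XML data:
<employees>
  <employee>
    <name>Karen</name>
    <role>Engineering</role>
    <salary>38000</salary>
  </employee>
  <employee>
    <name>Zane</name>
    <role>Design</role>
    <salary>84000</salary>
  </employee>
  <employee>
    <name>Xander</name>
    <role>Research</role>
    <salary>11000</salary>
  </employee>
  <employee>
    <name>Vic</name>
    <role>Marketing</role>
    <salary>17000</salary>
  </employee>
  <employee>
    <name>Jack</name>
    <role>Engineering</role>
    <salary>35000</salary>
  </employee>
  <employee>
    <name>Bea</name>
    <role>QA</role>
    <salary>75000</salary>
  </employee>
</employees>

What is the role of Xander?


Searching for <employee> with <name>Xander</name>
Found at position 3
<role>Research</role>

ANSWER: Research


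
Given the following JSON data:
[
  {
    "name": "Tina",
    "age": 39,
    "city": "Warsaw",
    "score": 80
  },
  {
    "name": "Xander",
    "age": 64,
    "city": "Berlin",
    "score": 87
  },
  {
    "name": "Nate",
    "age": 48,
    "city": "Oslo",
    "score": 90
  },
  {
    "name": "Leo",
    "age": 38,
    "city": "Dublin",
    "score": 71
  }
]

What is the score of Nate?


Looking up record where name = Nate
Record index: 2
Field 'score' = 90

ANSWER: 90


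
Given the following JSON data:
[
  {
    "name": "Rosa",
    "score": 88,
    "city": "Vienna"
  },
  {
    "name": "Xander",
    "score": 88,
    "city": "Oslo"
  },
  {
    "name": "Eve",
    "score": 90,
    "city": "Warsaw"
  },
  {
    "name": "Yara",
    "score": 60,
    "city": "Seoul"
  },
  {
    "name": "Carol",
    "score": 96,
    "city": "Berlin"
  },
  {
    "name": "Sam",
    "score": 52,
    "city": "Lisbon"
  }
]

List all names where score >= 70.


Filtering records where score >= 70:
  Rosa (score=88) -> YES
  Xander (score=88) -> YES
  Eve (score=90) -> YES
  Yara (score=60) -> no
  Carol (score=96) -> YES
  Sam (score=52) -> no


ANSWER: Rosa, Xander, Eve, Carol


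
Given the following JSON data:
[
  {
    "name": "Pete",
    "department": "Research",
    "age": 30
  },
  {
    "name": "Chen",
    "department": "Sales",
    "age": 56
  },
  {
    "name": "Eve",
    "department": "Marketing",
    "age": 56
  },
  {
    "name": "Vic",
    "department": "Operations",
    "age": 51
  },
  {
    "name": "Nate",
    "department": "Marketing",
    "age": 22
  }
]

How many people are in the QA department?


Scanning records for department = QA
  No matches found
Count: 0

ANSWER: 0


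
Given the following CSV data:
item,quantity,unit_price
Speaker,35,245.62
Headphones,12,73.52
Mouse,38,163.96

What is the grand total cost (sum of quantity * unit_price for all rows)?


Computing row totals:
  Speaker: 35 * 245.62 = 8596.7
  Headphones: 12 * 73.52 = 882.24
  Mouse: 38 * 163.96 = 6230.48
Grand total = 8596.7 + 882.24 + 6230.48 = 15709.42

ANSWER: 15709.42


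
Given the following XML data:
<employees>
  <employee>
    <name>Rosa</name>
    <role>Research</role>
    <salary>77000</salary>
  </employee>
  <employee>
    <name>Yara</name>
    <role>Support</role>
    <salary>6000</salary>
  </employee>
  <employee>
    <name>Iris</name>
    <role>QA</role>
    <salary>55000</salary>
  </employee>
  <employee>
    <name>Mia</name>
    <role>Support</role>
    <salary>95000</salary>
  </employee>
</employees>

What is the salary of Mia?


Searching for <employee> with <name>Mia</name>
Found at position 4
<salary>95000</salary>

ANSWER: 95000


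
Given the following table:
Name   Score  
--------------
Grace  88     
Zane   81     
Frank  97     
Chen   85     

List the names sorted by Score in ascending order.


Sorting by Score (ascending):
  Zane: 81
  Chen: 85
  Grace: 88
  Frank: 97


ANSWER: Zane, Chen, Grace, Frank


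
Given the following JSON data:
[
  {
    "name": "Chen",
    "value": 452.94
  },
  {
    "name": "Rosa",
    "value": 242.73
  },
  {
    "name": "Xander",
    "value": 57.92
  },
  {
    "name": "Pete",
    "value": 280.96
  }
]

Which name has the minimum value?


Comparing values:
  Chen: 452.94
  Rosa: 242.73
  Xander: 57.92
  Pete: 280.96
Minimum: Xander (57.92)

ANSWER: Xander


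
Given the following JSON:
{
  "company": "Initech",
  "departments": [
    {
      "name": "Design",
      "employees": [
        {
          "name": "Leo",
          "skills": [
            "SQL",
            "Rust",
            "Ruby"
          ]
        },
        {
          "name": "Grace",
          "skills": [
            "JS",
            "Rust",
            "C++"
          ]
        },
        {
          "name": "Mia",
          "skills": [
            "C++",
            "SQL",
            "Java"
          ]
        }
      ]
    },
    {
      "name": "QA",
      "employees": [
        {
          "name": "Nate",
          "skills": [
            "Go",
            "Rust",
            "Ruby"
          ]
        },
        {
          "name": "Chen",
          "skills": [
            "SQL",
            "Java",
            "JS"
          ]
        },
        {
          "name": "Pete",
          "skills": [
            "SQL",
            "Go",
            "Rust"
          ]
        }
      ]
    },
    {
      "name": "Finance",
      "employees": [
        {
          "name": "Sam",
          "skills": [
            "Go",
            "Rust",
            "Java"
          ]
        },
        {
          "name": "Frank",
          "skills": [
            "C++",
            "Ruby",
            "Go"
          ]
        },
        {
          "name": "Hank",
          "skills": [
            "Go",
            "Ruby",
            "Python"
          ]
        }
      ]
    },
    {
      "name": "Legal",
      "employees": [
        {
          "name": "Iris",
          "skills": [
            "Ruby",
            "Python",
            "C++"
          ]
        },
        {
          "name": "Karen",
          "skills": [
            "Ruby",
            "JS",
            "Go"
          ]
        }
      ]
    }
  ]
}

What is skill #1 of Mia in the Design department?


Path: departments[0].employees[2].skills[0]
Value: C++

ANSWER: C++


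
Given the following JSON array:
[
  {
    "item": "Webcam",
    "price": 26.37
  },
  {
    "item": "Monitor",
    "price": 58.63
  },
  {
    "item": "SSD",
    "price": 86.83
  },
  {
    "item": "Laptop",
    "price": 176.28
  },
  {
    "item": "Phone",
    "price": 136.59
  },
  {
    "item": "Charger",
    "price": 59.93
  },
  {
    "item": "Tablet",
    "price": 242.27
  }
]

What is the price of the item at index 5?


Array index 5 -> Charger
price = 59.93

ANSWER: 59.93


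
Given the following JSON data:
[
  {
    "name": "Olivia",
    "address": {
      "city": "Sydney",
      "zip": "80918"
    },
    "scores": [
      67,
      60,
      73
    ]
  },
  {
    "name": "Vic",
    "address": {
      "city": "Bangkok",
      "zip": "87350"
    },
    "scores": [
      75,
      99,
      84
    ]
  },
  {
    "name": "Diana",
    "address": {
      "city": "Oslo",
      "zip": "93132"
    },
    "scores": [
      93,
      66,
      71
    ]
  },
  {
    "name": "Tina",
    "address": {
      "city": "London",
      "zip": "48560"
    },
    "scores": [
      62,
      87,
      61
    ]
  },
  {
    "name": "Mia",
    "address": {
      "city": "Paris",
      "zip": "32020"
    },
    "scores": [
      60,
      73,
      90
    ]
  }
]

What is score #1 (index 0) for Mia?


Path: records[4].scores[0]
Value: 60

ANSWER: 60


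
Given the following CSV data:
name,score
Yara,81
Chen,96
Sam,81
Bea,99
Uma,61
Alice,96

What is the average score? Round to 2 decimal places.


Scores: 81, 96, 81, 99, 61, 96
Sum = 514
Count = 6
Average = 514 / 6 = 85.67

ANSWER: 85.67


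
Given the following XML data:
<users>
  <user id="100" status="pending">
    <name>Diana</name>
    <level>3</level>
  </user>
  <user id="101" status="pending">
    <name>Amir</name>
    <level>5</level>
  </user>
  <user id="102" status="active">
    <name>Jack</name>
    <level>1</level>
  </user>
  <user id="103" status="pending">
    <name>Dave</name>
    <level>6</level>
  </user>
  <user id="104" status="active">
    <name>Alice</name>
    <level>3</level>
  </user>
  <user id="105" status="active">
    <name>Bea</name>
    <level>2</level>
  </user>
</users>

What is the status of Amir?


Finding user with name = Amir
user id="101" status="pending"

ANSWER: pending


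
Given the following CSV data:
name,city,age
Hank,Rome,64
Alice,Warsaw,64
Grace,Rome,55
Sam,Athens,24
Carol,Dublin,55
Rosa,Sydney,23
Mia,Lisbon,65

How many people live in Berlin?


Scanning city column for 'Berlin':
Total matches: 0

ANSWER: 0


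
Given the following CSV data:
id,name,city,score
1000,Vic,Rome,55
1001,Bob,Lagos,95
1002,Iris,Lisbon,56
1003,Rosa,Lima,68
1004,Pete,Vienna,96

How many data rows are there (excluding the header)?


Counting rows (excluding header):
Header: id,name,city,score
Data rows: 5

ANSWER: 5


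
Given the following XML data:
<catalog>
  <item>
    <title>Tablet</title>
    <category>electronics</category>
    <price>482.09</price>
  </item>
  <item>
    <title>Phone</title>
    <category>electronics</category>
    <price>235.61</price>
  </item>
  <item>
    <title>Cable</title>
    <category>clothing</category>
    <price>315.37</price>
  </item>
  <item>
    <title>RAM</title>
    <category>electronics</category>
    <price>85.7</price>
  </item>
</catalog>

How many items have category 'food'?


Scanning <item> elements for <category>food</category>:
Count: 0

ANSWER: 0


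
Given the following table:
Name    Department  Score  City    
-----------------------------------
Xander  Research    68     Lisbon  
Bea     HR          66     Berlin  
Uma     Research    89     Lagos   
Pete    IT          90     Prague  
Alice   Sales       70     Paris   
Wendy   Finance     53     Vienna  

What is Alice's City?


Row 5: Alice
City = Paris

ANSWER: Paris


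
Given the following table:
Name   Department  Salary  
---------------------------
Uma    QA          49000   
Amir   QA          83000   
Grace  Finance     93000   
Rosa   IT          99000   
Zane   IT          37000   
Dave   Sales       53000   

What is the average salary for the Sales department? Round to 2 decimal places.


Sales department members:
  Dave: 53000
Sum = 53000
Count = 1
Average = 53000 / 1 = 53000.00

ANSWER: 53000.00


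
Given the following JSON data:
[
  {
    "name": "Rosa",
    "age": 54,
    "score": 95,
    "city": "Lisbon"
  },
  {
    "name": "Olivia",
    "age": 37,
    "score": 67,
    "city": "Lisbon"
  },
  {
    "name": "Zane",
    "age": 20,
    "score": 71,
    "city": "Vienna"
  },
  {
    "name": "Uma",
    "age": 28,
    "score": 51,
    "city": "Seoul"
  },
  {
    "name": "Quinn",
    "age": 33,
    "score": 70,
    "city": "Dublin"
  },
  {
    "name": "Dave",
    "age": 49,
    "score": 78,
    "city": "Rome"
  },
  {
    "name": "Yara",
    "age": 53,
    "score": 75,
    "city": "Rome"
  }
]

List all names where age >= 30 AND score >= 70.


Checking both conditions:
  Rosa (age=54, score=95) -> YES
  Olivia (age=37, score=67) -> no
  Zane (age=20, score=71) -> no
  Uma (age=28, score=51) -> no
  Quinn (age=33, score=70) -> YES
  Dave (age=49, score=78) -> YES
  Yara (age=53, score=75) -> YES


ANSWER: Rosa, Quinn, Dave, Yara


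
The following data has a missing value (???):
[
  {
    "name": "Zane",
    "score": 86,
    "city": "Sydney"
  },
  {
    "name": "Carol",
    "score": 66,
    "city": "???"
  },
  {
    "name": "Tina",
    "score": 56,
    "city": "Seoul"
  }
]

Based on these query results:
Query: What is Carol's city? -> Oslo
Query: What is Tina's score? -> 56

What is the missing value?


The missing value is Carol's city
From query: Carol's city = Oslo

ANSWER: Oslo


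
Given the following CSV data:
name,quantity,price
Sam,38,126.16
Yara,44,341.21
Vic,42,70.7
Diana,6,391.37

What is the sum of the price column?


Values in 'price' column:
  Row 1: 126.16
  Row 2: 341.21
  Row 3: 70.7
  Row 4: 391.37
Sum = 126.16 + 341.21 + 70.7 + 391.37 = 929.44

ANSWER: 929.44


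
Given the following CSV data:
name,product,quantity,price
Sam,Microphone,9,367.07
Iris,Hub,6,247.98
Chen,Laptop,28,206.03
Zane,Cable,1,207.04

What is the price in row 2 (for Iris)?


Row 2: Iris
Column 'price' = 247.98

ANSWER: 247.98


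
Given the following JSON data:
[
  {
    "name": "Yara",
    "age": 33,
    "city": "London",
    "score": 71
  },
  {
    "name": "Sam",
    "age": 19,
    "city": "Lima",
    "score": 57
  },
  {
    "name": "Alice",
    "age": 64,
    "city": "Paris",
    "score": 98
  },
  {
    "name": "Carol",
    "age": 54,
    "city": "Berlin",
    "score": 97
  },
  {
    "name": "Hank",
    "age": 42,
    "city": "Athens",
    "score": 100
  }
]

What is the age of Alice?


Looking up record where name = Alice
Record index: 2
Field 'age' = 64

ANSWER: 64


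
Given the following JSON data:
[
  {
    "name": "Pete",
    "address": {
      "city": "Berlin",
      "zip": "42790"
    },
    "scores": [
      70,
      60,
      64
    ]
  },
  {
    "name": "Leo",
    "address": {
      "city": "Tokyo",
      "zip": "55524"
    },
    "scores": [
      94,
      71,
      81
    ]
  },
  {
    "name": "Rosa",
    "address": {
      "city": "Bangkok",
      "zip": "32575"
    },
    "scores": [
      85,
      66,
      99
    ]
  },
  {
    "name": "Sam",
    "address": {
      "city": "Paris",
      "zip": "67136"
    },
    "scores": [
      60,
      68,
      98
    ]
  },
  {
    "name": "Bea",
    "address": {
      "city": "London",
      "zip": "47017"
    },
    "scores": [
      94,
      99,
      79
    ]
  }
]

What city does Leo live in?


Path: records[1].address.city
Value: Tokyo

ANSWER: Tokyo


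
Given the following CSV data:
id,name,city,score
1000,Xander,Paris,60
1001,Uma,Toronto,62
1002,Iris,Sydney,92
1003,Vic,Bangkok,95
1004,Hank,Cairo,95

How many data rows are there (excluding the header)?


Counting rows (excluding header):
Header: id,name,city,score
Data rows: 5

ANSWER: 5


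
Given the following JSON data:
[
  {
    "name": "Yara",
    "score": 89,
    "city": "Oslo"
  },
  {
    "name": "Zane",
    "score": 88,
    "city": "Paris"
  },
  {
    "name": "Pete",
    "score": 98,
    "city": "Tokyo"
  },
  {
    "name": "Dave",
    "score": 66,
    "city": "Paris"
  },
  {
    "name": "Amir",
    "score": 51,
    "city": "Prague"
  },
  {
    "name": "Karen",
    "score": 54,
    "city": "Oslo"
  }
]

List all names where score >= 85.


Filtering records where score >= 85:
  Yara (score=89) -> YES
  Zane (score=88) -> YES
  Pete (score=98) -> YES
  Dave (score=66) -> no
  Amir (score=51) -> no
  Karen (score=54) -> no


ANSWER: Yara, Zane, Pete


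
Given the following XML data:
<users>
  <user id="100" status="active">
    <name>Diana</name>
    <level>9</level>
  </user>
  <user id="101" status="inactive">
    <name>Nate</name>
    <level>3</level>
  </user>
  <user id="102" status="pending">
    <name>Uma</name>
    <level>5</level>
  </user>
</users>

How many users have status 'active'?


Counting users with status='active':
  Diana (id=100) -> MATCH
Count: 1

ANSWER: 1


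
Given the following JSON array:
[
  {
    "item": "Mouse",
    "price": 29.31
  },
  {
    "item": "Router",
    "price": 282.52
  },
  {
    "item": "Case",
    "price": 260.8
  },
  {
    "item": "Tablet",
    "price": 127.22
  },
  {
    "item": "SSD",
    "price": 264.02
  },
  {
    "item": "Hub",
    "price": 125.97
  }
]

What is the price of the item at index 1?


Array index 1 -> Router
price = 282.52

ANSWER: 282.52


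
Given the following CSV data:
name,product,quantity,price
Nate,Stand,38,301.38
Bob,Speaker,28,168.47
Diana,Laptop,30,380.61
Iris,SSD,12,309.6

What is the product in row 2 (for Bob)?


Row 2: Bob
Column 'product' = Speaker

ANSWER: Speaker


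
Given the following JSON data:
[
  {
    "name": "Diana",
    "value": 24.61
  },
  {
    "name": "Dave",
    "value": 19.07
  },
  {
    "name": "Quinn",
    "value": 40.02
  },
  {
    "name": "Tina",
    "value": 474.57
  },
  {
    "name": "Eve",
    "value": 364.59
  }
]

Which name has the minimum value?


Comparing values:
  Diana: 24.61
  Dave: 19.07
  Quinn: 40.02
  Tina: 474.57
  Eve: 364.59
Minimum: Dave (19.07)

ANSWER: Dave


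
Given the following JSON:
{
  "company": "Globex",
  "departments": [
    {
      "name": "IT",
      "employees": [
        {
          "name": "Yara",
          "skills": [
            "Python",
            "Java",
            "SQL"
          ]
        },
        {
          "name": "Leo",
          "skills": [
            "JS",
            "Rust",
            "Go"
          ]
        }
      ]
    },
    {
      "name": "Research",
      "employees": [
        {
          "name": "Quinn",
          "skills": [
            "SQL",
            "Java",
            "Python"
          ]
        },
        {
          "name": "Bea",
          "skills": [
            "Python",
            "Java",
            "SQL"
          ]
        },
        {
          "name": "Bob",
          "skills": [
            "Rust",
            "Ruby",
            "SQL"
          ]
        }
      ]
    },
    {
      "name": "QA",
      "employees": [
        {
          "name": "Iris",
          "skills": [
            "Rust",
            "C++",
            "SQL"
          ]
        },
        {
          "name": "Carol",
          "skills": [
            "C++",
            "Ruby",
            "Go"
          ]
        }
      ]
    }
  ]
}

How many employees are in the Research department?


Path: departments[1].employees
Count: 3

ANSWER: 3


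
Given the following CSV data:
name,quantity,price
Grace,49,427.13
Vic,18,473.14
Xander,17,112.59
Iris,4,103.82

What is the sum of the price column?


Values in 'price' column:
  Row 1: 427.13
  Row 2: 473.14
  Row 3: 112.59
  Row 4: 103.82
Sum = 427.13 + 473.14 + 112.59 + 103.82 = 1116.68

ANSWER: 1116.68
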